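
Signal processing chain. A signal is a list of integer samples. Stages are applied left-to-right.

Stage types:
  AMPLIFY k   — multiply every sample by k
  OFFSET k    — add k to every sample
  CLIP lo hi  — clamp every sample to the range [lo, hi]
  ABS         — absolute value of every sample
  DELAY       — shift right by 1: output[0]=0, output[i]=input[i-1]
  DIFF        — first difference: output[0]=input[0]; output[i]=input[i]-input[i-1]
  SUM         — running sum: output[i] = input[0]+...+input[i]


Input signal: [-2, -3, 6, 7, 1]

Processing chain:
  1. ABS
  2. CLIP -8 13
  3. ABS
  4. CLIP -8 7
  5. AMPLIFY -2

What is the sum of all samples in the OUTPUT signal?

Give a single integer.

Answer: -38

Derivation:
Input: [-2, -3, 6, 7, 1]
Stage 1 (ABS): |-2|=2, |-3|=3, |6|=6, |7|=7, |1|=1 -> [2, 3, 6, 7, 1]
Stage 2 (CLIP -8 13): clip(2,-8,13)=2, clip(3,-8,13)=3, clip(6,-8,13)=6, clip(7,-8,13)=7, clip(1,-8,13)=1 -> [2, 3, 6, 7, 1]
Stage 3 (ABS): |2|=2, |3|=3, |6|=6, |7|=7, |1|=1 -> [2, 3, 6, 7, 1]
Stage 4 (CLIP -8 7): clip(2,-8,7)=2, clip(3,-8,7)=3, clip(6,-8,7)=6, clip(7,-8,7)=7, clip(1,-8,7)=1 -> [2, 3, 6, 7, 1]
Stage 5 (AMPLIFY -2): 2*-2=-4, 3*-2=-6, 6*-2=-12, 7*-2=-14, 1*-2=-2 -> [-4, -6, -12, -14, -2]
Output sum: -38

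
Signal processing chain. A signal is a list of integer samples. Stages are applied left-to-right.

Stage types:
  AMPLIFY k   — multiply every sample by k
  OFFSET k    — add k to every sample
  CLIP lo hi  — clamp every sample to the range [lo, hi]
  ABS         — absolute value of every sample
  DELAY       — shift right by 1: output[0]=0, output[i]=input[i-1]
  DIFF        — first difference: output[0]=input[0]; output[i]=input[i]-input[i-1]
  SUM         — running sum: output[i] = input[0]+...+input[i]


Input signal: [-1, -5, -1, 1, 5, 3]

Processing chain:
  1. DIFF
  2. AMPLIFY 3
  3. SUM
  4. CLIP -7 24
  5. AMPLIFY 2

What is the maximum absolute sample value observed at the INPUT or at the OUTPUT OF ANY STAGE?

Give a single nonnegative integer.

Answer: 30

Derivation:
Input: [-1, -5, -1, 1, 5, 3] (max |s|=5)
Stage 1 (DIFF): s[0]=-1, -5--1=-4, -1--5=4, 1--1=2, 5-1=4, 3-5=-2 -> [-1, -4, 4, 2, 4, -2] (max |s|=4)
Stage 2 (AMPLIFY 3): -1*3=-3, -4*3=-12, 4*3=12, 2*3=6, 4*3=12, -2*3=-6 -> [-3, -12, 12, 6, 12, -6] (max |s|=12)
Stage 3 (SUM): sum[0..0]=-3, sum[0..1]=-15, sum[0..2]=-3, sum[0..3]=3, sum[0..4]=15, sum[0..5]=9 -> [-3, -15, -3, 3, 15, 9] (max |s|=15)
Stage 4 (CLIP -7 24): clip(-3,-7,24)=-3, clip(-15,-7,24)=-7, clip(-3,-7,24)=-3, clip(3,-7,24)=3, clip(15,-7,24)=15, clip(9,-7,24)=9 -> [-3, -7, -3, 3, 15, 9] (max |s|=15)
Stage 5 (AMPLIFY 2): -3*2=-6, -7*2=-14, -3*2=-6, 3*2=6, 15*2=30, 9*2=18 -> [-6, -14, -6, 6, 30, 18] (max |s|=30)
Overall max amplitude: 30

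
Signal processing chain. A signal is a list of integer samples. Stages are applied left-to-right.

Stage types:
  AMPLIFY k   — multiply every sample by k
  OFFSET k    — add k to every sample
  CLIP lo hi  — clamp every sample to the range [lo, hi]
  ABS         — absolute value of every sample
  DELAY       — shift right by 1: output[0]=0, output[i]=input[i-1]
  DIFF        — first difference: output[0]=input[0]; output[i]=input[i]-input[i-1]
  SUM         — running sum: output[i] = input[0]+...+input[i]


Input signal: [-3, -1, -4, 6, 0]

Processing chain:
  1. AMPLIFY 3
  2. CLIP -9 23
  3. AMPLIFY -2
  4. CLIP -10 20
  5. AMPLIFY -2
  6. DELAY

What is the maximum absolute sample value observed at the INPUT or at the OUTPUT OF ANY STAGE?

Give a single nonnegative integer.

Answer: 36

Derivation:
Input: [-3, -1, -4, 6, 0] (max |s|=6)
Stage 1 (AMPLIFY 3): -3*3=-9, -1*3=-3, -4*3=-12, 6*3=18, 0*3=0 -> [-9, -3, -12, 18, 0] (max |s|=18)
Stage 2 (CLIP -9 23): clip(-9,-9,23)=-9, clip(-3,-9,23)=-3, clip(-12,-9,23)=-9, clip(18,-9,23)=18, clip(0,-9,23)=0 -> [-9, -3, -9, 18, 0] (max |s|=18)
Stage 3 (AMPLIFY -2): -9*-2=18, -3*-2=6, -9*-2=18, 18*-2=-36, 0*-2=0 -> [18, 6, 18, -36, 0] (max |s|=36)
Stage 4 (CLIP -10 20): clip(18,-10,20)=18, clip(6,-10,20)=6, clip(18,-10,20)=18, clip(-36,-10,20)=-10, clip(0,-10,20)=0 -> [18, 6, 18, -10, 0] (max |s|=18)
Stage 5 (AMPLIFY -2): 18*-2=-36, 6*-2=-12, 18*-2=-36, -10*-2=20, 0*-2=0 -> [-36, -12, -36, 20, 0] (max |s|=36)
Stage 6 (DELAY): [0, -36, -12, -36, 20] = [0, -36, -12, -36, 20] -> [0, -36, -12, -36, 20] (max |s|=36)
Overall max amplitude: 36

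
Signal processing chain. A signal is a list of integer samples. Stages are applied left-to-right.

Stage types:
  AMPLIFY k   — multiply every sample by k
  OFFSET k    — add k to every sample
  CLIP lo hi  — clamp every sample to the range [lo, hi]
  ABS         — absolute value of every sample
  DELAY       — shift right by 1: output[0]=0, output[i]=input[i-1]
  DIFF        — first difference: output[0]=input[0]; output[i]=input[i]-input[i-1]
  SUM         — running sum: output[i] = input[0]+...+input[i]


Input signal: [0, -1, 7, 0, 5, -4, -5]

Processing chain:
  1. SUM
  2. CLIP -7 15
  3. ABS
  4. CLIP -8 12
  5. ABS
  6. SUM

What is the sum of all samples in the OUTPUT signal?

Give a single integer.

Answer: 109

Derivation:
Input: [0, -1, 7, 0, 5, -4, -5]
Stage 1 (SUM): sum[0..0]=0, sum[0..1]=-1, sum[0..2]=6, sum[0..3]=6, sum[0..4]=11, sum[0..5]=7, sum[0..6]=2 -> [0, -1, 6, 6, 11, 7, 2]
Stage 2 (CLIP -7 15): clip(0,-7,15)=0, clip(-1,-7,15)=-1, clip(6,-7,15)=6, clip(6,-7,15)=6, clip(11,-7,15)=11, clip(7,-7,15)=7, clip(2,-7,15)=2 -> [0, -1, 6, 6, 11, 7, 2]
Stage 3 (ABS): |0|=0, |-1|=1, |6|=6, |6|=6, |11|=11, |7|=7, |2|=2 -> [0, 1, 6, 6, 11, 7, 2]
Stage 4 (CLIP -8 12): clip(0,-8,12)=0, clip(1,-8,12)=1, clip(6,-8,12)=6, clip(6,-8,12)=6, clip(11,-8,12)=11, clip(7,-8,12)=7, clip(2,-8,12)=2 -> [0, 1, 6, 6, 11, 7, 2]
Stage 5 (ABS): |0|=0, |1|=1, |6|=6, |6|=6, |11|=11, |7|=7, |2|=2 -> [0, 1, 6, 6, 11, 7, 2]
Stage 6 (SUM): sum[0..0]=0, sum[0..1]=1, sum[0..2]=7, sum[0..3]=13, sum[0..4]=24, sum[0..5]=31, sum[0..6]=33 -> [0, 1, 7, 13, 24, 31, 33]
Output sum: 109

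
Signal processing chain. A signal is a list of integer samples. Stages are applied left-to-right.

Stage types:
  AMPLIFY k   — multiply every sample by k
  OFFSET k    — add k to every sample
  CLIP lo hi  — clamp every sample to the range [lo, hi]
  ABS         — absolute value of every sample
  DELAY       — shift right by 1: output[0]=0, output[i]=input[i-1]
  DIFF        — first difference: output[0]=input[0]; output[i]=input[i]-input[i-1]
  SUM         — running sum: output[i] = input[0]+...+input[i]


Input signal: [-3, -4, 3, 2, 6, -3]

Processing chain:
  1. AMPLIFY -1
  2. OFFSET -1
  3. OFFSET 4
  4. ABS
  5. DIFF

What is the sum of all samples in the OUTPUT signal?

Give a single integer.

Input: [-3, -4, 3, 2, 6, -3]
Stage 1 (AMPLIFY -1): -3*-1=3, -4*-1=4, 3*-1=-3, 2*-1=-2, 6*-1=-6, -3*-1=3 -> [3, 4, -3, -2, -6, 3]
Stage 2 (OFFSET -1): 3+-1=2, 4+-1=3, -3+-1=-4, -2+-1=-3, -6+-1=-7, 3+-1=2 -> [2, 3, -4, -3, -7, 2]
Stage 3 (OFFSET 4): 2+4=6, 3+4=7, -4+4=0, -3+4=1, -7+4=-3, 2+4=6 -> [6, 7, 0, 1, -3, 6]
Stage 4 (ABS): |6|=6, |7|=7, |0|=0, |1|=1, |-3|=3, |6|=6 -> [6, 7, 0, 1, 3, 6]
Stage 5 (DIFF): s[0]=6, 7-6=1, 0-7=-7, 1-0=1, 3-1=2, 6-3=3 -> [6, 1, -7, 1, 2, 3]
Output sum: 6

Answer: 6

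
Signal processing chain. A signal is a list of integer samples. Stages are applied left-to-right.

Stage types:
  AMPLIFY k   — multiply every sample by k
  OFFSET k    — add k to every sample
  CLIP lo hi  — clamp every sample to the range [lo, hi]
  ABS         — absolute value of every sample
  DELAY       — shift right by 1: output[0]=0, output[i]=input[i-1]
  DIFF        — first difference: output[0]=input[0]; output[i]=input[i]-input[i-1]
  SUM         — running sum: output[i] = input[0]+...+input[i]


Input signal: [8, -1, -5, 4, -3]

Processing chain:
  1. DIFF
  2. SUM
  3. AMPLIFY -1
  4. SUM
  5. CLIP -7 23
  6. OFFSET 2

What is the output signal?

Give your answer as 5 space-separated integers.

Input: [8, -1, -5, 4, -3]
Stage 1 (DIFF): s[0]=8, -1-8=-9, -5--1=-4, 4--5=9, -3-4=-7 -> [8, -9, -4, 9, -7]
Stage 2 (SUM): sum[0..0]=8, sum[0..1]=-1, sum[0..2]=-5, sum[0..3]=4, sum[0..4]=-3 -> [8, -1, -5, 4, -3]
Stage 3 (AMPLIFY -1): 8*-1=-8, -1*-1=1, -5*-1=5, 4*-1=-4, -3*-1=3 -> [-8, 1, 5, -4, 3]
Stage 4 (SUM): sum[0..0]=-8, sum[0..1]=-7, sum[0..2]=-2, sum[0..3]=-6, sum[0..4]=-3 -> [-8, -7, -2, -6, -3]
Stage 5 (CLIP -7 23): clip(-8,-7,23)=-7, clip(-7,-7,23)=-7, clip(-2,-7,23)=-2, clip(-6,-7,23)=-6, clip(-3,-7,23)=-3 -> [-7, -7, -2, -6, -3]
Stage 6 (OFFSET 2): -7+2=-5, -7+2=-5, -2+2=0, -6+2=-4, -3+2=-1 -> [-5, -5, 0, -4, -1]

Answer: -5 -5 0 -4 -1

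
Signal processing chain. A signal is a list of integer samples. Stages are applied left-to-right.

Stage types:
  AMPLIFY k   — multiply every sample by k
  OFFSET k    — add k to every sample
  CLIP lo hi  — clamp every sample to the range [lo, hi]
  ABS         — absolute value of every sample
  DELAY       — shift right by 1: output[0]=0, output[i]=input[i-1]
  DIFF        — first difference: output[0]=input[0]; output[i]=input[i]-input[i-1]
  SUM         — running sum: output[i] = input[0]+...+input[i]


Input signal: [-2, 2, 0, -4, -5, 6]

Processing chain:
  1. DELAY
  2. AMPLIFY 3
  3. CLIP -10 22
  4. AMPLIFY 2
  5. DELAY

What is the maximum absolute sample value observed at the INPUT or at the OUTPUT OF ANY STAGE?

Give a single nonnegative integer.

Answer: 20

Derivation:
Input: [-2, 2, 0, -4, -5, 6] (max |s|=6)
Stage 1 (DELAY): [0, -2, 2, 0, -4, -5] = [0, -2, 2, 0, -4, -5] -> [0, -2, 2, 0, -4, -5] (max |s|=5)
Stage 2 (AMPLIFY 3): 0*3=0, -2*3=-6, 2*3=6, 0*3=0, -4*3=-12, -5*3=-15 -> [0, -6, 6, 0, -12, -15] (max |s|=15)
Stage 3 (CLIP -10 22): clip(0,-10,22)=0, clip(-6,-10,22)=-6, clip(6,-10,22)=6, clip(0,-10,22)=0, clip(-12,-10,22)=-10, clip(-15,-10,22)=-10 -> [0, -6, 6, 0, -10, -10] (max |s|=10)
Stage 4 (AMPLIFY 2): 0*2=0, -6*2=-12, 6*2=12, 0*2=0, -10*2=-20, -10*2=-20 -> [0, -12, 12, 0, -20, -20] (max |s|=20)
Stage 5 (DELAY): [0, 0, -12, 12, 0, -20] = [0, 0, -12, 12, 0, -20] -> [0, 0, -12, 12, 0, -20] (max |s|=20)
Overall max amplitude: 20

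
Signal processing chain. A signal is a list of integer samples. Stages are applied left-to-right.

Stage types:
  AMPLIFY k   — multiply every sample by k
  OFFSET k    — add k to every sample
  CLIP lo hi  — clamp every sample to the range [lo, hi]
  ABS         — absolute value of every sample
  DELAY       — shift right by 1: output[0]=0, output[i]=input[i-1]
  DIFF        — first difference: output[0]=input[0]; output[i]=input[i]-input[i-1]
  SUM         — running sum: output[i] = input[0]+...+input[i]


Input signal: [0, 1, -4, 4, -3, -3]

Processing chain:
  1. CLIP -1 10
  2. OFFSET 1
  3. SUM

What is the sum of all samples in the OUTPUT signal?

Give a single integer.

Input: [0, 1, -4, 4, -3, -3]
Stage 1 (CLIP -1 10): clip(0,-1,10)=0, clip(1,-1,10)=1, clip(-4,-1,10)=-1, clip(4,-1,10)=4, clip(-3,-1,10)=-1, clip(-3,-1,10)=-1 -> [0, 1, -1, 4, -1, -1]
Stage 2 (OFFSET 1): 0+1=1, 1+1=2, -1+1=0, 4+1=5, -1+1=0, -1+1=0 -> [1, 2, 0, 5, 0, 0]
Stage 3 (SUM): sum[0..0]=1, sum[0..1]=3, sum[0..2]=3, sum[0..3]=8, sum[0..4]=8, sum[0..5]=8 -> [1, 3, 3, 8, 8, 8]
Output sum: 31

Answer: 31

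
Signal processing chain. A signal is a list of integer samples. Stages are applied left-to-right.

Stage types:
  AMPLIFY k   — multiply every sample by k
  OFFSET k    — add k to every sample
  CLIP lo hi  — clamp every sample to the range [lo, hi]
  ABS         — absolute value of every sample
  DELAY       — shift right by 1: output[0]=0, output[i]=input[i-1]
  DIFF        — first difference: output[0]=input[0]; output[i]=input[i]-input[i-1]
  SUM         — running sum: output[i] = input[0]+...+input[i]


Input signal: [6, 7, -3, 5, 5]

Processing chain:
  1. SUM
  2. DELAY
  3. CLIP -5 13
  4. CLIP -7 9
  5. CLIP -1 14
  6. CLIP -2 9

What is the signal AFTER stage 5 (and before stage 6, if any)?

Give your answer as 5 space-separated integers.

Answer: 0 6 9 9 9

Derivation:
Input: [6, 7, -3, 5, 5]
Stage 1 (SUM): sum[0..0]=6, sum[0..1]=13, sum[0..2]=10, sum[0..3]=15, sum[0..4]=20 -> [6, 13, 10, 15, 20]
Stage 2 (DELAY): [0, 6, 13, 10, 15] = [0, 6, 13, 10, 15] -> [0, 6, 13, 10, 15]
Stage 3 (CLIP -5 13): clip(0,-5,13)=0, clip(6,-5,13)=6, clip(13,-5,13)=13, clip(10,-5,13)=10, clip(15,-5,13)=13 -> [0, 6, 13, 10, 13]
Stage 4 (CLIP -7 9): clip(0,-7,9)=0, clip(6,-7,9)=6, clip(13,-7,9)=9, clip(10,-7,9)=9, clip(13,-7,9)=9 -> [0, 6, 9, 9, 9]
Stage 5 (CLIP -1 14): clip(0,-1,14)=0, clip(6,-1,14)=6, clip(9,-1,14)=9, clip(9,-1,14)=9, clip(9,-1,14)=9 -> [0, 6, 9, 9, 9]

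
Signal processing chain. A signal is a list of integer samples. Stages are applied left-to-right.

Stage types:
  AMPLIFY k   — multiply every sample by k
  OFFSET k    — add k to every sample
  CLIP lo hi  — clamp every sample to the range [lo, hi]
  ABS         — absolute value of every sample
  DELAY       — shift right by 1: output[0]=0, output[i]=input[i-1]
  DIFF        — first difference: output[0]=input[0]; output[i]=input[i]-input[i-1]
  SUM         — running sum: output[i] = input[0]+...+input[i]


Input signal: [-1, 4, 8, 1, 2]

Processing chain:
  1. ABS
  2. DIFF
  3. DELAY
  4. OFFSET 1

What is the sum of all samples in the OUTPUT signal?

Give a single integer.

Answer: 6

Derivation:
Input: [-1, 4, 8, 1, 2]
Stage 1 (ABS): |-1|=1, |4|=4, |8|=8, |1|=1, |2|=2 -> [1, 4, 8, 1, 2]
Stage 2 (DIFF): s[0]=1, 4-1=3, 8-4=4, 1-8=-7, 2-1=1 -> [1, 3, 4, -7, 1]
Stage 3 (DELAY): [0, 1, 3, 4, -7] = [0, 1, 3, 4, -7] -> [0, 1, 3, 4, -7]
Stage 4 (OFFSET 1): 0+1=1, 1+1=2, 3+1=4, 4+1=5, -7+1=-6 -> [1, 2, 4, 5, -6]
Output sum: 6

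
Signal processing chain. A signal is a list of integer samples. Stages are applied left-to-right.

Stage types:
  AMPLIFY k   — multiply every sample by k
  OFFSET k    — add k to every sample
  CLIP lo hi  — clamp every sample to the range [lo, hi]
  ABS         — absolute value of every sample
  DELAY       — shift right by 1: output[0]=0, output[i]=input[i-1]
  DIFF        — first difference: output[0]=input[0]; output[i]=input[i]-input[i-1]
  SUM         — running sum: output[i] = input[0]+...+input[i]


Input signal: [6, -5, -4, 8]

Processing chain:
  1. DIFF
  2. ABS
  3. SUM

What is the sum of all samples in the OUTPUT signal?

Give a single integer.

Input: [6, -5, -4, 8]
Stage 1 (DIFF): s[0]=6, -5-6=-11, -4--5=1, 8--4=12 -> [6, -11, 1, 12]
Stage 2 (ABS): |6|=6, |-11|=11, |1|=1, |12|=12 -> [6, 11, 1, 12]
Stage 3 (SUM): sum[0..0]=6, sum[0..1]=17, sum[0..2]=18, sum[0..3]=30 -> [6, 17, 18, 30]
Output sum: 71

Answer: 71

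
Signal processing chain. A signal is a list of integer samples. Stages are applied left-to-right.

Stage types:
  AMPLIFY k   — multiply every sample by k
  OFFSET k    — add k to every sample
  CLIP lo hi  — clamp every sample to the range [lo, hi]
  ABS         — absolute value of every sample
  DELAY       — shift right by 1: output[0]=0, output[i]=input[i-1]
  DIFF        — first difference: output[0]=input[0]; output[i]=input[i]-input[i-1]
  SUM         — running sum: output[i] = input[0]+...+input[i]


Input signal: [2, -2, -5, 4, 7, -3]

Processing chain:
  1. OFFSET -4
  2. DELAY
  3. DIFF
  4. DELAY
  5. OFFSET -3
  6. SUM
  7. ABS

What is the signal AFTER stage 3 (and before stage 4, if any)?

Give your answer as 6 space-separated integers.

Answer: 0 -2 -4 -3 9 3

Derivation:
Input: [2, -2, -5, 4, 7, -3]
Stage 1 (OFFSET -4): 2+-4=-2, -2+-4=-6, -5+-4=-9, 4+-4=0, 7+-4=3, -3+-4=-7 -> [-2, -6, -9, 0, 3, -7]
Stage 2 (DELAY): [0, -2, -6, -9, 0, 3] = [0, -2, -6, -9, 0, 3] -> [0, -2, -6, -9, 0, 3]
Stage 3 (DIFF): s[0]=0, -2-0=-2, -6--2=-4, -9--6=-3, 0--9=9, 3-0=3 -> [0, -2, -4, -3, 9, 3]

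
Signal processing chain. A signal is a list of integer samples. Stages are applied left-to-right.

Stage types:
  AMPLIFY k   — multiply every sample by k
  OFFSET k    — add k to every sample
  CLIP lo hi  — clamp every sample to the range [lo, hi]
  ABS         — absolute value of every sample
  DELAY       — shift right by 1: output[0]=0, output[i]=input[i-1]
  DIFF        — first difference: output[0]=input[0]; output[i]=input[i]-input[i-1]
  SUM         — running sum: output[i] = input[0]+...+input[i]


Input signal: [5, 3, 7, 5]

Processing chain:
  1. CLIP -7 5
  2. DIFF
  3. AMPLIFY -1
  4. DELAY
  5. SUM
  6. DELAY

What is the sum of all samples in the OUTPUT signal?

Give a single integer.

Answer: -8

Derivation:
Input: [5, 3, 7, 5]
Stage 1 (CLIP -7 5): clip(5,-7,5)=5, clip(3,-7,5)=3, clip(7,-7,5)=5, clip(5,-7,5)=5 -> [5, 3, 5, 5]
Stage 2 (DIFF): s[0]=5, 3-5=-2, 5-3=2, 5-5=0 -> [5, -2, 2, 0]
Stage 3 (AMPLIFY -1): 5*-1=-5, -2*-1=2, 2*-1=-2, 0*-1=0 -> [-5, 2, -2, 0]
Stage 4 (DELAY): [0, -5, 2, -2] = [0, -5, 2, -2] -> [0, -5, 2, -2]
Stage 5 (SUM): sum[0..0]=0, sum[0..1]=-5, sum[0..2]=-3, sum[0..3]=-5 -> [0, -5, -3, -5]
Stage 6 (DELAY): [0, 0, -5, -3] = [0, 0, -5, -3] -> [0, 0, -5, -3]
Output sum: -8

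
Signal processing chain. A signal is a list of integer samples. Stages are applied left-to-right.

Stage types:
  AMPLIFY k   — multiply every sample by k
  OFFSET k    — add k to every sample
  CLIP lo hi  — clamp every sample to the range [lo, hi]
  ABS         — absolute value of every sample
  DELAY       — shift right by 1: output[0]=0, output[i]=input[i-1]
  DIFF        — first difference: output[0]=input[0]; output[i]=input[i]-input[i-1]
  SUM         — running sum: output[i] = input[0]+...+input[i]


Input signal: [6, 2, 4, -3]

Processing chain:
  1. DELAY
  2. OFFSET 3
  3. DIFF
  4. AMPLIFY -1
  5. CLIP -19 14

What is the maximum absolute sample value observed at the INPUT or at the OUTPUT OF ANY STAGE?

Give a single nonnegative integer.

Input: [6, 2, 4, -3] (max |s|=6)
Stage 1 (DELAY): [0, 6, 2, 4] = [0, 6, 2, 4] -> [0, 6, 2, 4] (max |s|=6)
Stage 2 (OFFSET 3): 0+3=3, 6+3=9, 2+3=5, 4+3=7 -> [3, 9, 5, 7] (max |s|=9)
Stage 3 (DIFF): s[0]=3, 9-3=6, 5-9=-4, 7-5=2 -> [3, 6, -4, 2] (max |s|=6)
Stage 4 (AMPLIFY -1): 3*-1=-3, 6*-1=-6, -4*-1=4, 2*-1=-2 -> [-3, -6, 4, -2] (max |s|=6)
Stage 5 (CLIP -19 14): clip(-3,-19,14)=-3, clip(-6,-19,14)=-6, clip(4,-19,14)=4, clip(-2,-19,14)=-2 -> [-3, -6, 4, -2] (max |s|=6)
Overall max amplitude: 9

Answer: 9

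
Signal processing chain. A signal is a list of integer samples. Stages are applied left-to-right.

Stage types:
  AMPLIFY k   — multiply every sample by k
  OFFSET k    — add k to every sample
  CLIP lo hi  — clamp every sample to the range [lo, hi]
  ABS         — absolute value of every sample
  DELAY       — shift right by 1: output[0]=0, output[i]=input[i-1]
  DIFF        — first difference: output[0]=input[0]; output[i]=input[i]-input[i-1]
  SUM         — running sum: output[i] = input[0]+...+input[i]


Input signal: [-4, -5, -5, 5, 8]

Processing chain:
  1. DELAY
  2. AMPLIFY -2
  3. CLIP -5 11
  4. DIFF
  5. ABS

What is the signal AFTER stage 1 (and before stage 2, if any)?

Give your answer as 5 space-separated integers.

Input: [-4, -5, -5, 5, 8]
Stage 1 (DELAY): [0, -4, -5, -5, 5] = [0, -4, -5, -5, 5] -> [0, -4, -5, -5, 5]

Answer: 0 -4 -5 -5 5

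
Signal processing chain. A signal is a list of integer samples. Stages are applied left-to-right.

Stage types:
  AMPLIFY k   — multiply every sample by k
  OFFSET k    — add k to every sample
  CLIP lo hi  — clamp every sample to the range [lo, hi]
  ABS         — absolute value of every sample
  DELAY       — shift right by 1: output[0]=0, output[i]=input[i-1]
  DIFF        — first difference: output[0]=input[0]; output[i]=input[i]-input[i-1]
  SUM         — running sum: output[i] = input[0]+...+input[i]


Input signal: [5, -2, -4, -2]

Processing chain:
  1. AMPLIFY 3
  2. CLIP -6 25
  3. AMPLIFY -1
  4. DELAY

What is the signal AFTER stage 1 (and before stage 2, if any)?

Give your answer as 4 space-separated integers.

Input: [5, -2, -4, -2]
Stage 1 (AMPLIFY 3): 5*3=15, -2*3=-6, -4*3=-12, -2*3=-6 -> [15, -6, -12, -6]

Answer: 15 -6 -12 -6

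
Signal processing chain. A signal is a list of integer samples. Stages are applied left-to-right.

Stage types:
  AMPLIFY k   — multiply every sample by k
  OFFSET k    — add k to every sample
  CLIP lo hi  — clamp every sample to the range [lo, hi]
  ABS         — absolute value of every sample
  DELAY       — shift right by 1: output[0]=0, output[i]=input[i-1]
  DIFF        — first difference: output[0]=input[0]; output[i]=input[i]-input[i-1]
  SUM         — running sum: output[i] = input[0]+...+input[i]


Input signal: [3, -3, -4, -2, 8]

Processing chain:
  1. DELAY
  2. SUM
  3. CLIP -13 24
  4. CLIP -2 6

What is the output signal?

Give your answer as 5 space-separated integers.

Answer: 0 3 0 -2 -2

Derivation:
Input: [3, -3, -4, -2, 8]
Stage 1 (DELAY): [0, 3, -3, -4, -2] = [0, 3, -3, -4, -2] -> [0, 3, -3, -4, -2]
Stage 2 (SUM): sum[0..0]=0, sum[0..1]=3, sum[0..2]=0, sum[0..3]=-4, sum[0..4]=-6 -> [0, 3, 0, -4, -6]
Stage 3 (CLIP -13 24): clip(0,-13,24)=0, clip(3,-13,24)=3, clip(0,-13,24)=0, clip(-4,-13,24)=-4, clip(-6,-13,24)=-6 -> [0, 3, 0, -4, -6]
Stage 4 (CLIP -2 6): clip(0,-2,6)=0, clip(3,-2,6)=3, clip(0,-2,6)=0, clip(-4,-2,6)=-2, clip(-6,-2,6)=-2 -> [0, 3, 0, -2, -2]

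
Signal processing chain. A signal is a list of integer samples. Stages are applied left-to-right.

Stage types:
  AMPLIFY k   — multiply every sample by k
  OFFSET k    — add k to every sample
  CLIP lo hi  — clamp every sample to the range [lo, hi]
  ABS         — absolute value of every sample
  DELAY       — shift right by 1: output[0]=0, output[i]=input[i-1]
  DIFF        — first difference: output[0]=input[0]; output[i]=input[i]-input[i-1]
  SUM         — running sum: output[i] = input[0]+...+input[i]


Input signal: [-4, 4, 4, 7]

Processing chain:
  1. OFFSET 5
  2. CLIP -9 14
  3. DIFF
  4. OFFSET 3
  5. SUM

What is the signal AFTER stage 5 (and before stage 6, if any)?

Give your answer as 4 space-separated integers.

Input: [-4, 4, 4, 7]
Stage 1 (OFFSET 5): -4+5=1, 4+5=9, 4+5=9, 7+5=12 -> [1, 9, 9, 12]
Stage 2 (CLIP -9 14): clip(1,-9,14)=1, clip(9,-9,14)=9, clip(9,-9,14)=9, clip(12,-9,14)=12 -> [1, 9, 9, 12]
Stage 3 (DIFF): s[0]=1, 9-1=8, 9-9=0, 12-9=3 -> [1, 8, 0, 3]
Stage 4 (OFFSET 3): 1+3=4, 8+3=11, 0+3=3, 3+3=6 -> [4, 11, 3, 6]
Stage 5 (SUM): sum[0..0]=4, sum[0..1]=15, sum[0..2]=18, sum[0..3]=24 -> [4, 15, 18, 24]

Answer: 4 15 18 24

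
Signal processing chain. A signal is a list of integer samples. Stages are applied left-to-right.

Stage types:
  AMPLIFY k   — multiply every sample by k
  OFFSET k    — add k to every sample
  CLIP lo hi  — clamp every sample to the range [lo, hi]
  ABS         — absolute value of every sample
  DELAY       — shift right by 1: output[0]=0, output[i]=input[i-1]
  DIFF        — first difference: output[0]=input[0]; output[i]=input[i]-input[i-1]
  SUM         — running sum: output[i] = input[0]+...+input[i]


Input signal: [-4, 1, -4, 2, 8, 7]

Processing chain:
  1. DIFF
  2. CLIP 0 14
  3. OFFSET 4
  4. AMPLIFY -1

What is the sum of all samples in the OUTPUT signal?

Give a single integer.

Answer: -41

Derivation:
Input: [-4, 1, -4, 2, 8, 7]
Stage 1 (DIFF): s[0]=-4, 1--4=5, -4-1=-5, 2--4=6, 8-2=6, 7-8=-1 -> [-4, 5, -5, 6, 6, -1]
Stage 2 (CLIP 0 14): clip(-4,0,14)=0, clip(5,0,14)=5, clip(-5,0,14)=0, clip(6,0,14)=6, clip(6,0,14)=6, clip(-1,0,14)=0 -> [0, 5, 0, 6, 6, 0]
Stage 3 (OFFSET 4): 0+4=4, 5+4=9, 0+4=4, 6+4=10, 6+4=10, 0+4=4 -> [4, 9, 4, 10, 10, 4]
Stage 4 (AMPLIFY -1): 4*-1=-4, 9*-1=-9, 4*-1=-4, 10*-1=-10, 10*-1=-10, 4*-1=-4 -> [-4, -9, -4, -10, -10, -4]
Output sum: -41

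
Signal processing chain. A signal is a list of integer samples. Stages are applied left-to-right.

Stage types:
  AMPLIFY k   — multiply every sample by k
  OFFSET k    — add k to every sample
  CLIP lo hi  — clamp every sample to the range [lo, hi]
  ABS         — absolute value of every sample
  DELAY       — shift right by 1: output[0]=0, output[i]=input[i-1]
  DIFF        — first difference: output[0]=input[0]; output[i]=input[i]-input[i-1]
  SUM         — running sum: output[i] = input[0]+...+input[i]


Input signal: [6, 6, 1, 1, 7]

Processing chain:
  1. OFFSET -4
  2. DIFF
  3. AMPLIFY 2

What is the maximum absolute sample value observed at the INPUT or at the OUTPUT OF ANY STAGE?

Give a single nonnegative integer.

Answer: 12

Derivation:
Input: [6, 6, 1, 1, 7] (max |s|=7)
Stage 1 (OFFSET -4): 6+-4=2, 6+-4=2, 1+-4=-3, 1+-4=-3, 7+-4=3 -> [2, 2, -3, -3, 3] (max |s|=3)
Stage 2 (DIFF): s[0]=2, 2-2=0, -3-2=-5, -3--3=0, 3--3=6 -> [2, 0, -5, 0, 6] (max |s|=6)
Stage 3 (AMPLIFY 2): 2*2=4, 0*2=0, -5*2=-10, 0*2=0, 6*2=12 -> [4, 0, -10, 0, 12] (max |s|=12)
Overall max amplitude: 12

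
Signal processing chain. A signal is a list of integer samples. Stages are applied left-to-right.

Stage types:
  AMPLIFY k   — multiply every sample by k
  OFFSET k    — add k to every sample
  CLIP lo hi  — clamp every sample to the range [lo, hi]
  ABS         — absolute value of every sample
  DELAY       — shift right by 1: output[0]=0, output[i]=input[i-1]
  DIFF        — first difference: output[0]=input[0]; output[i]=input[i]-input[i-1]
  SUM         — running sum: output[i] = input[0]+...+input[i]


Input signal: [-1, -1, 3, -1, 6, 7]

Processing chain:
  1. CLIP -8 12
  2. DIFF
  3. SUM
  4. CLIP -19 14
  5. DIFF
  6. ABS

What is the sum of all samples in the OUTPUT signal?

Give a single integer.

Input: [-1, -1, 3, -1, 6, 7]
Stage 1 (CLIP -8 12): clip(-1,-8,12)=-1, clip(-1,-8,12)=-1, clip(3,-8,12)=3, clip(-1,-8,12)=-1, clip(6,-8,12)=6, clip(7,-8,12)=7 -> [-1, -1, 3, -1, 6, 7]
Stage 2 (DIFF): s[0]=-1, -1--1=0, 3--1=4, -1-3=-4, 6--1=7, 7-6=1 -> [-1, 0, 4, -4, 7, 1]
Stage 3 (SUM): sum[0..0]=-1, sum[0..1]=-1, sum[0..2]=3, sum[0..3]=-1, sum[0..4]=6, sum[0..5]=7 -> [-1, -1, 3, -1, 6, 7]
Stage 4 (CLIP -19 14): clip(-1,-19,14)=-1, clip(-1,-19,14)=-1, clip(3,-19,14)=3, clip(-1,-19,14)=-1, clip(6,-19,14)=6, clip(7,-19,14)=7 -> [-1, -1, 3, -1, 6, 7]
Stage 5 (DIFF): s[0]=-1, -1--1=0, 3--1=4, -1-3=-4, 6--1=7, 7-6=1 -> [-1, 0, 4, -4, 7, 1]
Stage 6 (ABS): |-1|=1, |0|=0, |4|=4, |-4|=4, |7|=7, |1|=1 -> [1, 0, 4, 4, 7, 1]
Output sum: 17

Answer: 17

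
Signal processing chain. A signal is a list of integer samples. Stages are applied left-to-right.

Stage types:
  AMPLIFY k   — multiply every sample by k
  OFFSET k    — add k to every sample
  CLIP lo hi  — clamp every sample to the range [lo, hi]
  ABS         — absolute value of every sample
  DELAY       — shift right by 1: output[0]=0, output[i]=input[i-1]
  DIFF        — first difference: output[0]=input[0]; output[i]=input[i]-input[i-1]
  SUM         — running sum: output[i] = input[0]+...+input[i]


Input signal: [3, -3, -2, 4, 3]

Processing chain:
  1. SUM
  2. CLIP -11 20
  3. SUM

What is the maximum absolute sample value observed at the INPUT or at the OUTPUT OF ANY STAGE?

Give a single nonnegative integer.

Input: [3, -3, -2, 4, 3] (max |s|=4)
Stage 1 (SUM): sum[0..0]=3, sum[0..1]=0, sum[0..2]=-2, sum[0..3]=2, sum[0..4]=5 -> [3, 0, -2, 2, 5] (max |s|=5)
Stage 2 (CLIP -11 20): clip(3,-11,20)=3, clip(0,-11,20)=0, clip(-2,-11,20)=-2, clip(2,-11,20)=2, clip(5,-11,20)=5 -> [3, 0, -2, 2, 5] (max |s|=5)
Stage 3 (SUM): sum[0..0]=3, sum[0..1]=3, sum[0..2]=1, sum[0..3]=3, sum[0..4]=8 -> [3, 3, 1, 3, 8] (max |s|=8)
Overall max amplitude: 8

Answer: 8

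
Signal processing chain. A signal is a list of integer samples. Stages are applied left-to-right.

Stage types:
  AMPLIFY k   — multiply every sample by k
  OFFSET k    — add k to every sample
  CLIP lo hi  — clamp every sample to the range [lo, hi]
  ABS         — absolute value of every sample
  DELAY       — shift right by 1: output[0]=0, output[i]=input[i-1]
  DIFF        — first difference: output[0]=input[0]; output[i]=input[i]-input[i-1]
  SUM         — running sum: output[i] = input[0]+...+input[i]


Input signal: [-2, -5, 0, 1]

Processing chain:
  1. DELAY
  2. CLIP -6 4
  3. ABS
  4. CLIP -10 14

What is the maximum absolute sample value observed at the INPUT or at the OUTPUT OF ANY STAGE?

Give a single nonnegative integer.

Input: [-2, -5, 0, 1] (max |s|=5)
Stage 1 (DELAY): [0, -2, -5, 0] = [0, -2, -5, 0] -> [0, -2, -5, 0] (max |s|=5)
Stage 2 (CLIP -6 4): clip(0,-6,4)=0, clip(-2,-6,4)=-2, clip(-5,-6,4)=-5, clip(0,-6,4)=0 -> [0, -2, -5, 0] (max |s|=5)
Stage 3 (ABS): |0|=0, |-2|=2, |-5|=5, |0|=0 -> [0, 2, 5, 0] (max |s|=5)
Stage 4 (CLIP -10 14): clip(0,-10,14)=0, clip(2,-10,14)=2, clip(5,-10,14)=5, clip(0,-10,14)=0 -> [0, 2, 5, 0] (max |s|=5)
Overall max amplitude: 5

Answer: 5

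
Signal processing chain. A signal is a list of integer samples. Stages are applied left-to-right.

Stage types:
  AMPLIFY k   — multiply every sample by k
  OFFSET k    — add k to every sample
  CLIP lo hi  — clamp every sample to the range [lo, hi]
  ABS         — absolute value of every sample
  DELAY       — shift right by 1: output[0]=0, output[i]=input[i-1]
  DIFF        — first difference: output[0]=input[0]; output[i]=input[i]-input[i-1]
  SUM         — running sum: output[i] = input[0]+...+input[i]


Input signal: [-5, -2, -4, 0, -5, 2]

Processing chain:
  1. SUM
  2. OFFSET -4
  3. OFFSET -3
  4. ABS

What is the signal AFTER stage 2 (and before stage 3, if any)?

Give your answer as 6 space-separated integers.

Answer: -9 -11 -15 -15 -20 -18

Derivation:
Input: [-5, -2, -4, 0, -5, 2]
Stage 1 (SUM): sum[0..0]=-5, sum[0..1]=-7, sum[0..2]=-11, sum[0..3]=-11, sum[0..4]=-16, sum[0..5]=-14 -> [-5, -7, -11, -11, -16, -14]
Stage 2 (OFFSET -4): -5+-4=-9, -7+-4=-11, -11+-4=-15, -11+-4=-15, -16+-4=-20, -14+-4=-18 -> [-9, -11, -15, -15, -20, -18]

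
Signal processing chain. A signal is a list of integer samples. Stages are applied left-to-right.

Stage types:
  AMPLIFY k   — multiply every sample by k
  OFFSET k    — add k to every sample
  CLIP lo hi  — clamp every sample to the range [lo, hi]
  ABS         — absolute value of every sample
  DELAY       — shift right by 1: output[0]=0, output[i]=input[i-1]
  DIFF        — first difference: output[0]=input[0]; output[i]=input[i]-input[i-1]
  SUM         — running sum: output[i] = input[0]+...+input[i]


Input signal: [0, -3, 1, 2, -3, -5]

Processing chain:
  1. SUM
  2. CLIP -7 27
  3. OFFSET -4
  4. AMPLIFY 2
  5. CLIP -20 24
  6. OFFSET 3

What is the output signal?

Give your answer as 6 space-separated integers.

Answer: -5 -11 -9 -5 -11 -17

Derivation:
Input: [0, -3, 1, 2, -3, -5]
Stage 1 (SUM): sum[0..0]=0, sum[0..1]=-3, sum[0..2]=-2, sum[0..3]=0, sum[0..4]=-3, sum[0..5]=-8 -> [0, -3, -2, 0, -3, -8]
Stage 2 (CLIP -7 27): clip(0,-7,27)=0, clip(-3,-7,27)=-3, clip(-2,-7,27)=-2, clip(0,-7,27)=0, clip(-3,-7,27)=-3, clip(-8,-7,27)=-7 -> [0, -3, -2, 0, -3, -7]
Stage 3 (OFFSET -4): 0+-4=-4, -3+-4=-7, -2+-4=-6, 0+-4=-4, -3+-4=-7, -7+-4=-11 -> [-4, -7, -6, -4, -7, -11]
Stage 4 (AMPLIFY 2): -4*2=-8, -7*2=-14, -6*2=-12, -4*2=-8, -7*2=-14, -11*2=-22 -> [-8, -14, -12, -8, -14, -22]
Stage 5 (CLIP -20 24): clip(-8,-20,24)=-8, clip(-14,-20,24)=-14, clip(-12,-20,24)=-12, clip(-8,-20,24)=-8, clip(-14,-20,24)=-14, clip(-22,-20,24)=-20 -> [-8, -14, -12, -8, -14, -20]
Stage 6 (OFFSET 3): -8+3=-5, -14+3=-11, -12+3=-9, -8+3=-5, -14+3=-11, -20+3=-17 -> [-5, -11, -9, -5, -11, -17]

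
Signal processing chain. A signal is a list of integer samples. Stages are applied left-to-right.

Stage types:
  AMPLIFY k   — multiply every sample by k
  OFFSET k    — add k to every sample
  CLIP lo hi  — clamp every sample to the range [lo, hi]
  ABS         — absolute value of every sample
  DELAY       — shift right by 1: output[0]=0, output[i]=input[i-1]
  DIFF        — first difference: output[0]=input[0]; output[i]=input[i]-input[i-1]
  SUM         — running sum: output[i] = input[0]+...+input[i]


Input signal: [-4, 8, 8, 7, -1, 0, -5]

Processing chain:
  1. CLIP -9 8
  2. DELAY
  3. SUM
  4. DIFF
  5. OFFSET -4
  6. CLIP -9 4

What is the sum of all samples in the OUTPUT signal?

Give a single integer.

Input: [-4, 8, 8, 7, -1, 0, -5]
Stage 1 (CLIP -9 8): clip(-4,-9,8)=-4, clip(8,-9,8)=8, clip(8,-9,8)=8, clip(7,-9,8)=7, clip(-1,-9,8)=-1, clip(0,-9,8)=0, clip(-5,-9,8)=-5 -> [-4, 8, 8, 7, -1, 0, -5]
Stage 2 (DELAY): [0, -4, 8, 8, 7, -1, 0] = [0, -4, 8, 8, 7, -1, 0] -> [0, -4, 8, 8, 7, -1, 0]
Stage 3 (SUM): sum[0..0]=0, sum[0..1]=-4, sum[0..2]=4, sum[0..3]=12, sum[0..4]=19, sum[0..5]=18, sum[0..6]=18 -> [0, -4, 4, 12, 19, 18, 18]
Stage 4 (DIFF): s[0]=0, -4-0=-4, 4--4=8, 12-4=8, 19-12=7, 18-19=-1, 18-18=0 -> [0, -4, 8, 8, 7, -1, 0]
Stage 5 (OFFSET -4): 0+-4=-4, -4+-4=-8, 8+-4=4, 8+-4=4, 7+-4=3, -1+-4=-5, 0+-4=-4 -> [-4, -8, 4, 4, 3, -5, -4]
Stage 6 (CLIP -9 4): clip(-4,-9,4)=-4, clip(-8,-9,4)=-8, clip(4,-9,4)=4, clip(4,-9,4)=4, clip(3,-9,4)=3, clip(-5,-9,4)=-5, clip(-4,-9,4)=-4 -> [-4, -8, 4, 4, 3, -5, -4]
Output sum: -10

Answer: -10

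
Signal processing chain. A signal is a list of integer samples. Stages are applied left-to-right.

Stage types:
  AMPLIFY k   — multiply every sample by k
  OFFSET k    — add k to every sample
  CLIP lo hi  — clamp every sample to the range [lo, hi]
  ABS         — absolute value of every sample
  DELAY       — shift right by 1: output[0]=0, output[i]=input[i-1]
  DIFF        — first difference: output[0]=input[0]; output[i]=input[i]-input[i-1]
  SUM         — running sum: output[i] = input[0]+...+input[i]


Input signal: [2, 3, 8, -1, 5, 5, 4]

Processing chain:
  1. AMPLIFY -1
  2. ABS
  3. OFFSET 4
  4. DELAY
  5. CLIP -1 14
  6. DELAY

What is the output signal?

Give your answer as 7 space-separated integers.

Input: [2, 3, 8, -1, 5, 5, 4]
Stage 1 (AMPLIFY -1): 2*-1=-2, 3*-1=-3, 8*-1=-8, -1*-1=1, 5*-1=-5, 5*-1=-5, 4*-1=-4 -> [-2, -3, -8, 1, -5, -5, -4]
Stage 2 (ABS): |-2|=2, |-3|=3, |-8|=8, |1|=1, |-5|=5, |-5|=5, |-4|=4 -> [2, 3, 8, 1, 5, 5, 4]
Stage 3 (OFFSET 4): 2+4=6, 3+4=7, 8+4=12, 1+4=5, 5+4=9, 5+4=9, 4+4=8 -> [6, 7, 12, 5, 9, 9, 8]
Stage 4 (DELAY): [0, 6, 7, 12, 5, 9, 9] = [0, 6, 7, 12, 5, 9, 9] -> [0, 6, 7, 12, 5, 9, 9]
Stage 5 (CLIP -1 14): clip(0,-1,14)=0, clip(6,-1,14)=6, clip(7,-1,14)=7, clip(12,-1,14)=12, clip(5,-1,14)=5, clip(9,-1,14)=9, clip(9,-1,14)=9 -> [0, 6, 7, 12, 5, 9, 9]
Stage 6 (DELAY): [0, 0, 6, 7, 12, 5, 9] = [0, 0, 6, 7, 12, 5, 9] -> [0, 0, 6, 7, 12, 5, 9]

Answer: 0 0 6 7 12 5 9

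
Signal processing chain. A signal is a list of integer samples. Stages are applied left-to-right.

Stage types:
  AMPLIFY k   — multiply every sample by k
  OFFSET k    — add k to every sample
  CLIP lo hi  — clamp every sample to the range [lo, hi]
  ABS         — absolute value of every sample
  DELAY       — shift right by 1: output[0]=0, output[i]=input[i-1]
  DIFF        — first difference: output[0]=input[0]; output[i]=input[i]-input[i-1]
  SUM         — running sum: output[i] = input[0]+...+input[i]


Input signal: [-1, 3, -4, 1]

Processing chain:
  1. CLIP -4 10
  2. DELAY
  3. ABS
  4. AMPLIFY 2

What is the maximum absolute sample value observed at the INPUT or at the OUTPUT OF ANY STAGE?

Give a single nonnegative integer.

Input: [-1, 3, -4, 1] (max |s|=4)
Stage 1 (CLIP -4 10): clip(-1,-4,10)=-1, clip(3,-4,10)=3, clip(-4,-4,10)=-4, clip(1,-4,10)=1 -> [-1, 3, -4, 1] (max |s|=4)
Stage 2 (DELAY): [0, -1, 3, -4] = [0, -1, 3, -4] -> [0, -1, 3, -4] (max |s|=4)
Stage 3 (ABS): |0|=0, |-1|=1, |3|=3, |-4|=4 -> [0, 1, 3, 4] (max |s|=4)
Stage 4 (AMPLIFY 2): 0*2=0, 1*2=2, 3*2=6, 4*2=8 -> [0, 2, 6, 8] (max |s|=8)
Overall max amplitude: 8

Answer: 8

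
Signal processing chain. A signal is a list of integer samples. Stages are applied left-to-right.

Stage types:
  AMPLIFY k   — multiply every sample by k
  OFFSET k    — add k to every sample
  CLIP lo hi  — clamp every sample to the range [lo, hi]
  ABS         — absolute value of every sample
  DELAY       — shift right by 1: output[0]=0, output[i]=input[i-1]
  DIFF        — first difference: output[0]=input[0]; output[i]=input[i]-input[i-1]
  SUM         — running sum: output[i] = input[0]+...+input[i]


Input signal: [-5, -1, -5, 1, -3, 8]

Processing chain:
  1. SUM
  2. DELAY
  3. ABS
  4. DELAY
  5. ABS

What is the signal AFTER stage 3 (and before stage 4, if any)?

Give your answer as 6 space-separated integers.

Answer: 0 5 6 11 10 13

Derivation:
Input: [-5, -1, -5, 1, -3, 8]
Stage 1 (SUM): sum[0..0]=-5, sum[0..1]=-6, sum[0..2]=-11, sum[0..3]=-10, sum[0..4]=-13, sum[0..5]=-5 -> [-5, -6, -11, -10, -13, -5]
Stage 2 (DELAY): [0, -5, -6, -11, -10, -13] = [0, -5, -6, -11, -10, -13] -> [0, -5, -6, -11, -10, -13]
Stage 3 (ABS): |0|=0, |-5|=5, |-6|=6, |-11|=11, |-10|=10, |-13|=13 -> [0, 5, 6, 11, 10, 13]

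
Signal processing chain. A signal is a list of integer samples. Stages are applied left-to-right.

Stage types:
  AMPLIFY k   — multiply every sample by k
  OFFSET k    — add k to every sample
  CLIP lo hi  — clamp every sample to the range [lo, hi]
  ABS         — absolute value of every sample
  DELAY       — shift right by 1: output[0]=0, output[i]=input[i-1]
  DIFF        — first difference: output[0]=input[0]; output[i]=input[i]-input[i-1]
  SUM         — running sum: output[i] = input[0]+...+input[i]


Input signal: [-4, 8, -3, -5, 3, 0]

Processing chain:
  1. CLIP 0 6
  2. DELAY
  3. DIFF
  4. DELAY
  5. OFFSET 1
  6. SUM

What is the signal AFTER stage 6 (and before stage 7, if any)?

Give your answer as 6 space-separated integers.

Input: [-4, 8, -3, -5, 3, 0]
Stage 1 (CLIP 0 6): clip(-4,0,6)=0, clip(8,0,6)=6, clip(-3,0,6)=0, clip(-5,0,6)=0, clip(3,0,6)=3, clip(0,0,6)=0 -> [0, 6, 0, 0, 3, 0]
Stage 2 (DELAY): [0, 0, 6, 0, 0, 3] = [0, 0, 6, 0, 0, 3] -> [0, 0, 6, 0, 0, 3]
Stage 3 (DIFF): s[0]=0, 0-0=0, 6-0=6, 0-6=-6, 0-0=0, 3-0=3 -> [0, 0, 6, -6, 0, 3]
Stage 4 (DELAY): [0, 0, 0, 6, -6, 0] = [0, 0, 0, 6, -6, 0] -> [0, 0, 0, 6, -6, 0]
Stage 5 (OFFSET 1): 0+1=1, 0+1=1, 0+1=1, 6+1=7, -6+1=-5, 0+1=1 -> [1, 1, 1, 7, -5, 1]
Stage 6 (SUM): sum[0..0]=1, sum[0..1]=2, sum[0..2]=3, sum[0..3]=10, sum[0..4]=5, sum[0..5]=6 -> [1, 2, 3, 10, 5, 6]

Answer: 1 2 3 10 5 6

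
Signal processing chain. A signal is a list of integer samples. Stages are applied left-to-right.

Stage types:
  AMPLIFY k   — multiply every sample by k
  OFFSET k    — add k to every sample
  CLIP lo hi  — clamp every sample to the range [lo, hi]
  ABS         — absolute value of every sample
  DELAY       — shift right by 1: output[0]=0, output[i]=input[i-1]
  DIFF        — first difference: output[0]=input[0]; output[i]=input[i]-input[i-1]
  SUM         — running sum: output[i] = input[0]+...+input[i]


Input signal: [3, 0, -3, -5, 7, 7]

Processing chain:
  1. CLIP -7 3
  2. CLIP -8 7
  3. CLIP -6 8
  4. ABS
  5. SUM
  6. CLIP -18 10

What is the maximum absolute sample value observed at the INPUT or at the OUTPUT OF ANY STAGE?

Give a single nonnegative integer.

Answer: 17

Derivation:
Input: [3, 0, -3, -5, 7, 7] (max |s|=7)
Stage 1 (CLIP -7 3): clip(3,-7,3)=3, clip(0,-7,3)=0, clip(-3,-7,3)=-3, clip(-5,-7,3)=-5, clip(7,-7,3)=3, clip(7,-7,3)=3 -> [3, 0, -3, -5, 3, 3] (max |s|=5)
Stage 2 (CLIP -8 7): clip(3,-8,7)=3, clip(0,-8,7)=0, clip(-3,-8,7)=-3, clip(-5,-8,7)=-5, clip(3,-8,7)=3, clip(3,-8,7)=3 -> [3, 0, -3, -5, 3, 3] (max |s|=5)
Stage 3 (CLIP -6 8): clip(3,-6,8)=3, clip(0,-6,8)=0, clip(-3,-6,8)=-3, clip(-5,-6,8)=-5, clip(3,-6,8)=3, clip(3,-6,8)=3 -> [3, 0, -3, -5, 3, 3] (max |s|=5)
Stage 4 (ABS): |3|=3, |0|=0, |-3|=3, |-5|=5, |3|=3, |3|=3 -> [3, 0, 3, 5, 3, 3] (max |s|=5)
Stage 5 (SUM): sum[0..0]=3, sum[0..1]=3, sum[0..2]=6, sum[0..3]=11, sum[0..4]=14, sum[0..5]=17 -> [3, 3, 6, 11, 14, 17] (max |s|=17)
Stage 6 (CLIP -18 10): clip(3,-18,10)=3, clip(3,-18,10)=3, clip(6,-18,10)=6, clip(11,-18,10)=10, clip(14,-18,10)=10, clip(17,-18,10)=10 -> [3, 3, 6, 10, 10, 10] (max |s|=10)
Overall max amplitude: 17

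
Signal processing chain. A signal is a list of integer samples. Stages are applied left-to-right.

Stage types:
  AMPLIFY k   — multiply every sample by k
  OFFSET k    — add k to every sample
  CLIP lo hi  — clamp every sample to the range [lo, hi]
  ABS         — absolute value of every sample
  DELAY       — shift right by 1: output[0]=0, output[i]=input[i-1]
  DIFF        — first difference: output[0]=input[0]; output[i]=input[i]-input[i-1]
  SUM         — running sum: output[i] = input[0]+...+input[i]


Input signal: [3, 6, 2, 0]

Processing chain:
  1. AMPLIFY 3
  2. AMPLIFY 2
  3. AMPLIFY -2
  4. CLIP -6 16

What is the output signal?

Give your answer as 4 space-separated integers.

Answer: -6 -6 -6 0

Derivation:
Input: [3, 6, 2, 0]
Stage 1 (AMPLIFY 3): 3*3=9, 6*3=18, 2*3=6, 0*3=0 -> [9, 18, 6, 0]
Stage 2 (AMPLIFY 2): 9*2=18, 18*2=36, 6*2=12, 0*2=0 -> [18, 36, 12, 0]
Stage 3 (AMPLIFY -2): 18*-2=-36, 36*-2=-72, 12*-2=-24, 0*-2=0 -> [-36, -72, -24, 0]
Stage 4 (CLIP -6 16): clip(-36,-6,16)=-6, clip(-72,-6,16)=-6, clip(-24,-6,16)=-6, clip(0,-6,16)=0 -> [-6, -6, -6, 0]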